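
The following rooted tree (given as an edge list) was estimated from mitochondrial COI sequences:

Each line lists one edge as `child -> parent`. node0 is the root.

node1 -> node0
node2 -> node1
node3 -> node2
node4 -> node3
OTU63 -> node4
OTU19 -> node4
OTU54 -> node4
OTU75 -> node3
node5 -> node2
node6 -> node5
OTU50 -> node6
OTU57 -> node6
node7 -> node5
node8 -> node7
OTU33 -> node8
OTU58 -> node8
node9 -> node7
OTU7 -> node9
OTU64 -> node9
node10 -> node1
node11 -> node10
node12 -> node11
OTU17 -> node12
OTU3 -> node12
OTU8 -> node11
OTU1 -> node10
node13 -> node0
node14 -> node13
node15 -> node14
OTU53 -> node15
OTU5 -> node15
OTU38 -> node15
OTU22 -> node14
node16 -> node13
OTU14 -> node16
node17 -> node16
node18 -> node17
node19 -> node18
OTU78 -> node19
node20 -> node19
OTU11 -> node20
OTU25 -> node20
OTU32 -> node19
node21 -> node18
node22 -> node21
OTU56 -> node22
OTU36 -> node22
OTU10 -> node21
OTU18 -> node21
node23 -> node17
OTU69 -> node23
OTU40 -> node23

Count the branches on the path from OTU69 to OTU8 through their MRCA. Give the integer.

The MRCA of OTU69 and OTU8 is the root of the tree.
From OTU69 up to that node: 5 branches. From OTU8 up to the same node: 4 branches. Total: 5 + 4 = 9.

9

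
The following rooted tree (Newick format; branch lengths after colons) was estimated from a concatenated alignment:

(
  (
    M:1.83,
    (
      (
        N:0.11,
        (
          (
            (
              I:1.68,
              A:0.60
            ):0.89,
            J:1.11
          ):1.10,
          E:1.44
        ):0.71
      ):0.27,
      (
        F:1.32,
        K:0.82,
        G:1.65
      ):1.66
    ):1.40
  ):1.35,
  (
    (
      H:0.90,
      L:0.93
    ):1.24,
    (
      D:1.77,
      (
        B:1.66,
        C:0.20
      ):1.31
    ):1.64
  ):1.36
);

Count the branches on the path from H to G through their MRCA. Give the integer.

The MRCA of H and G is the root of the tree.
From H up to that node: 3 branches. From G up to the same node: 4 branches. Total: 3 + 4 = 7.

7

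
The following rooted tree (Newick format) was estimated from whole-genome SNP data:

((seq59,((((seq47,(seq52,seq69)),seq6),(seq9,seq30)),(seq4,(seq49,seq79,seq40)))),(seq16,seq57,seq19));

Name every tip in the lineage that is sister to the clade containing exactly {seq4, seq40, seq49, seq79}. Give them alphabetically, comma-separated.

seq30, seq47, seq52, seq6, seq69, seq9

The clade containing exactly {seq4, seq40, seq49, seq79} attaches to the tree at the node subtending ((((seq47,(seq52,seq69)),seq6),(seq9,seq30)),(seq4,(seq49,seq79,seq40))).
The other lineage descending from that same node — the sister group — is (((seq47,(seq52,seq69)),seq6),(seq9,seq30)); its 6 tips in alphabetical order are the answer.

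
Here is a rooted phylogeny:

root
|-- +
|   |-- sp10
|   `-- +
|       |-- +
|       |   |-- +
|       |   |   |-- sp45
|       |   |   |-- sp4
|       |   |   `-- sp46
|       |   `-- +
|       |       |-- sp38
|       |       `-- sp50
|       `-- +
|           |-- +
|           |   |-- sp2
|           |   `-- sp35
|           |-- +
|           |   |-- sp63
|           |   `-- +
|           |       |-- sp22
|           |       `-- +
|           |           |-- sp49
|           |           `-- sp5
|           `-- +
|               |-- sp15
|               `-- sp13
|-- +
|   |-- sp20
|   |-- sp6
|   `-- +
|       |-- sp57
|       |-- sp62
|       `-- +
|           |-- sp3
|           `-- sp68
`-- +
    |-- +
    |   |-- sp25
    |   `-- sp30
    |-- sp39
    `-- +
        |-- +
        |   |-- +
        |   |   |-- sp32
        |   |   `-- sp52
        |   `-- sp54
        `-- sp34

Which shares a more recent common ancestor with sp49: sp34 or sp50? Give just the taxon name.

The MRCA of sp49 and sp50 subtends (((sp45,sp4,sp46),(sp38,sp50)),((sp2,sp35),(sp63,(sp22,(sp49,sp5))),(sp15,sp13))) (13 taxa).
The MRCA of sp49 and sp34 is the root, subtending the entire tree (27 taxa).
The first is nested inside the second, so sp49 shares a more recent common ancestor with sp50.

sp50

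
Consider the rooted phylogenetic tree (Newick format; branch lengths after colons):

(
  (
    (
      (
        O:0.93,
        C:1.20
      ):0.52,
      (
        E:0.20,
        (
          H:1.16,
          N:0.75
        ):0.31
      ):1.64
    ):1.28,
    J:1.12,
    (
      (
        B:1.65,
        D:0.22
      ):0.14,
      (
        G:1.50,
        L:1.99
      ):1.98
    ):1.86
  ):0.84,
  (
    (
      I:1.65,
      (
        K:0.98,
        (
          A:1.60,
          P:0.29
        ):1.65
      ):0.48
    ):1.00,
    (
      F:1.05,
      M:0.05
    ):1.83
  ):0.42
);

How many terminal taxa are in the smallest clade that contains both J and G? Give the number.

The MRCA of J and G is the node subtending (((O,C),(E,(H,N))),J,((B,D),(G,L))).
That clade contains 10 terminal taxa: B, C, D, E, G, H, J, L, N, O.

10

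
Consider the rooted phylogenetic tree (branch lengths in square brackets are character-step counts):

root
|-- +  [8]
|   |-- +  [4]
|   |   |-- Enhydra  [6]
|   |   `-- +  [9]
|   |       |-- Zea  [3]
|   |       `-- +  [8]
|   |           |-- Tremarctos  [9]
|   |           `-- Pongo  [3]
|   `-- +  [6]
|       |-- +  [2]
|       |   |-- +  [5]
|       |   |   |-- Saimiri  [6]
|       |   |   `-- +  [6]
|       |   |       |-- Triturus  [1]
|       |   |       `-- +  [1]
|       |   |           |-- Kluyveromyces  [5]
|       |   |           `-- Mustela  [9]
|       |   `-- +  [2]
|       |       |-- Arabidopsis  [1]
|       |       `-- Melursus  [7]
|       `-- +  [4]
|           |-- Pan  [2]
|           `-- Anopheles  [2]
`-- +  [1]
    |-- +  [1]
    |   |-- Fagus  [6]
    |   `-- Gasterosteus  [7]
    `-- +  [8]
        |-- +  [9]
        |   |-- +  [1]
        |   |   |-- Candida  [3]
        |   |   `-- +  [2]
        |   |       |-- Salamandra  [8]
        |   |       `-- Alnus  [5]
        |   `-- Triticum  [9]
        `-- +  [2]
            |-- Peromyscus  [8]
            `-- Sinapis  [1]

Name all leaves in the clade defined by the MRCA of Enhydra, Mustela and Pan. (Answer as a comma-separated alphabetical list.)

Tracing Enhydra: it sits inside (Enhydra,(Zea,(Tremarctos,Pongo))).
Tracing Mustela: it sits inside (Kluyveromyces,Mustela).
Tracing Pan: it sits inside (Pan,Anopheles).
The smallest clade enclosing all 3 is ((Enhydra,(Zea,(Tremarctos,Pongo))),(((Saimiri,(Triturus,(Kluyveromyces,Mustela))),(Arabidopsis,Melursus)),(Pan,Anopheles))); the answer is its 12 terminal taxa in alphabetical order.

Anopheles, Arabidopsis, Enhydra, Kluyveromyces, Melursus, Mustela, Pan, Pongo, Saimiri, Tremarctos, Triturus, Zea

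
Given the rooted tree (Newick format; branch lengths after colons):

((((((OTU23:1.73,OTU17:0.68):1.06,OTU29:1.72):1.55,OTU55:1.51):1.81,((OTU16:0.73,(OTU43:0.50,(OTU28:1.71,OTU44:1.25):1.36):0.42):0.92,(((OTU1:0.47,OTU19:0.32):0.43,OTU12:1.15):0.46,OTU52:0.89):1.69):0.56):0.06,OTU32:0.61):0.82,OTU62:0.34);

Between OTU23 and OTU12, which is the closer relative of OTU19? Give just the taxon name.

The MRCA of OTU19 and OTU12 subtends ((OTU1,OTU19),OTU12) (3 taxa).
The MRCA of OTU19 and OTU23 subtends ((((OTU23,OTU17),OTU29),OTU55),((OTU16,(OTU43,(OTU28,OTU44))),(((OTU1,OTU19),OTU12),OTU52))) (12 taxa).
The first is nested inside the second, so OTU19 shares a more recent common ancestor with OTU12.

OTU12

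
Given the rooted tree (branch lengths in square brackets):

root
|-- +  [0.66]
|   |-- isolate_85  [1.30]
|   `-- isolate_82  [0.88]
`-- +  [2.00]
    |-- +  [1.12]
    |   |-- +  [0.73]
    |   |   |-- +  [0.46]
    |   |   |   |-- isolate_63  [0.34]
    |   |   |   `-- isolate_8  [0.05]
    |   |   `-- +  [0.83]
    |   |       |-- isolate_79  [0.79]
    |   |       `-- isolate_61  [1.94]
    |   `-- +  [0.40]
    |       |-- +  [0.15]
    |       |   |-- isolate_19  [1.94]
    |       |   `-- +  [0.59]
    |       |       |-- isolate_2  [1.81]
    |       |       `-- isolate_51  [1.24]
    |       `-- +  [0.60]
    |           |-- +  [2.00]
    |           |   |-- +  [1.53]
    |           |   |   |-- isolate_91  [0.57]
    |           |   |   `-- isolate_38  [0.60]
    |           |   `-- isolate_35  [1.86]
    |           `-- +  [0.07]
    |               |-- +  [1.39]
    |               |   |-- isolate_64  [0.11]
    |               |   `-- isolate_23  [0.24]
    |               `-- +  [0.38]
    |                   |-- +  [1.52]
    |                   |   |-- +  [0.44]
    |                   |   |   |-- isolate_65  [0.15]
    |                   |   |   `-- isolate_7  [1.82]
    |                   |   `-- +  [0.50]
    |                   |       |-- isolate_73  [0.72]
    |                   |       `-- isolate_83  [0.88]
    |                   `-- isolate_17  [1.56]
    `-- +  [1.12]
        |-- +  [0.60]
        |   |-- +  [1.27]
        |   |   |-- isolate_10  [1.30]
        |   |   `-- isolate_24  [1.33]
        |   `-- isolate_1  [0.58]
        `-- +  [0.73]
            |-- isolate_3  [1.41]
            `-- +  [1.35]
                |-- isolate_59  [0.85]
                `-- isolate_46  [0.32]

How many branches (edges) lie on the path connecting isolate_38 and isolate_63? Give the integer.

The MRCA of isolate_38 and isolate_63 is the node subtending (((isolate_63,isolate_8),(isolate_79,isolate_61)),((isolate_19,(isolate_2,isolate_51)),(((isolate_91,isolate_38),isolate_35),((isolate_64,isolate_23),(((isolate_65,isolate_7),(isolate_73,isolate_83)),isolate_17))))).
From isolate_38 up to that node: 5 branches. From isolate_63 up to the same node: 3 branches. Total: 5 + 3 = 8.

8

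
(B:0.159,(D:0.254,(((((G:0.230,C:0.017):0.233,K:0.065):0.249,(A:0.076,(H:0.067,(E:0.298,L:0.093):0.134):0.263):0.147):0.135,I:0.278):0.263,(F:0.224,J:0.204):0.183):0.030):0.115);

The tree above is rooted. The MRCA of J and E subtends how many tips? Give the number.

The MRCA of J and E is the node subtending (((((G,C),K),(A,(H,(E,L)))),I),(F,J)).
That clade contains 10 terminal taxa: A, C, E, F, G, H, I, J, K, L.

10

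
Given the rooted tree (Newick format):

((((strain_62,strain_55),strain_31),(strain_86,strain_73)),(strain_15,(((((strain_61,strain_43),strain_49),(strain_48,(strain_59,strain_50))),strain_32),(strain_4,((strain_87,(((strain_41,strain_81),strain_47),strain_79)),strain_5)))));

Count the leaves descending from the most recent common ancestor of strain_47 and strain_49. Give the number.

The MRCA of strain_47 and strain_49 is the node subtending (((((strain_61,strain_43),strain_49),(strain_48,(strain_59,strain_50))),strain_32),(strain_4,((strain_87,(((strain_41,strain_81),strain_47),strain_79)),strain_5))).
That clade contains 14 terminal taxa: strain_32, strain_4, strain_41, strain_43, strain_47, strain_48, strain_49, strain_5, strain_50, strain_59, strain_61, strain_79, strain_81, strain_87.

14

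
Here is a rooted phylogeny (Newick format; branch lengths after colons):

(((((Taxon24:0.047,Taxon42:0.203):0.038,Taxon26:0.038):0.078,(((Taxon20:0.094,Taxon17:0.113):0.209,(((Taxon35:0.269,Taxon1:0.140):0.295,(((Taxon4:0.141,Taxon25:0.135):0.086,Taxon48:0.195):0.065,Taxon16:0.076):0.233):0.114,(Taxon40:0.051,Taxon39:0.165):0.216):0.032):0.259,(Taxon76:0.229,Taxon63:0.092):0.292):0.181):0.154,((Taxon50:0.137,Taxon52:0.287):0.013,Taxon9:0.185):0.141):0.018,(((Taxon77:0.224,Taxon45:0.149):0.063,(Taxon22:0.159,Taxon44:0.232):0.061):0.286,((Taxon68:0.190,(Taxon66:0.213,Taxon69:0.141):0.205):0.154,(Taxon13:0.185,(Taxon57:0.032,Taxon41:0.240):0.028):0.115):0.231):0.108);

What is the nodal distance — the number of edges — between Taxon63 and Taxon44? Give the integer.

The MRCA of Taxon63 and Taxon44 is the root of the tree.
From Taxon63 up to that node: 5 branches. From Taxon44 up to the same node: 4 branches. Total: 5 + 4 = 9.

9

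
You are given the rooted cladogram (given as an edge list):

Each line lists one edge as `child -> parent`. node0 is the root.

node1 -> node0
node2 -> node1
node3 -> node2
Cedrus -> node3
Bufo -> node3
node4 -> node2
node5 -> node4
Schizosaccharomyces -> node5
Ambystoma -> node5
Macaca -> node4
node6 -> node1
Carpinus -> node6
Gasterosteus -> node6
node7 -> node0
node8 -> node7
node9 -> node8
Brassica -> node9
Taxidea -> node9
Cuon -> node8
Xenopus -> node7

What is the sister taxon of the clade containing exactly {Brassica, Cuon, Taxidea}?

Xenopus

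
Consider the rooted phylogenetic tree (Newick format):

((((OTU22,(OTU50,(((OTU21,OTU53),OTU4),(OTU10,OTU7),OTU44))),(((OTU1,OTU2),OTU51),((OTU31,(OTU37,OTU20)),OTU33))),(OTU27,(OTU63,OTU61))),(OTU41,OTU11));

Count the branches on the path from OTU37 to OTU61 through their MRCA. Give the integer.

9

The MRCA of OTU37 and OTU61 is the node subtending (((OTU22,(OTU50,(((OTU21,OTU53),OTU4),(OTU10,OTU7),OTU44))),(((OTU1,OTU2),OTU51),((OTU31,(OTU37,OTU20)),OTU33))),(OTU27,(OTU63,OTU61))).
From OTU37 up to that node: 6 branches. From OTU61 up to the same node: 3 branches. Total: 6 + 3 = 9.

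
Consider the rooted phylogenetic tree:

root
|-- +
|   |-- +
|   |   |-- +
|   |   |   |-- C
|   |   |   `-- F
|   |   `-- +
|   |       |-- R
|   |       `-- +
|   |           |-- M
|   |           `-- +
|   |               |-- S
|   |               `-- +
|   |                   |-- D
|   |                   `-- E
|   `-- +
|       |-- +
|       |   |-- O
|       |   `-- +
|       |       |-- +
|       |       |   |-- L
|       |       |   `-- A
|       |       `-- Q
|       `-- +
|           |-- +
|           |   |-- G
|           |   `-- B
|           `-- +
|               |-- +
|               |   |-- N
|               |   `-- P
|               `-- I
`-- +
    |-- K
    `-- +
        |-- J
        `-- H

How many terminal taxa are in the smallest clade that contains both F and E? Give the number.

The MRCA of F and E is the node subtending ((C,F),(R,(M,(S,(D,E))))).
That clade contains 7 terminal taxa: C, D, E, F, M, R, S.

7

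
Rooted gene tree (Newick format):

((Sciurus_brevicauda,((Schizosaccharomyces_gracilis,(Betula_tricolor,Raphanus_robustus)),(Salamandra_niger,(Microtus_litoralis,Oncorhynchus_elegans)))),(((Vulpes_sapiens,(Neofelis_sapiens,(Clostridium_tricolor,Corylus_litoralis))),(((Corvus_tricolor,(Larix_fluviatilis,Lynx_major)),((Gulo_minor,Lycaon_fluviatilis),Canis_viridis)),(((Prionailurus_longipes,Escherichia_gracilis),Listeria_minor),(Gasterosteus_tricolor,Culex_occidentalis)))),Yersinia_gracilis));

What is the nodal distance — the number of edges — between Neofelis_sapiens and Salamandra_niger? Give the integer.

9

The MRCA of Neofelis_sapiens and Salamandra_niger is the root of the tree.
From Neofelis_sapiens up to that node: 5 branches. From Salamandra_niger up to the same node: 4 branches. Total: 5 + 4 = 9.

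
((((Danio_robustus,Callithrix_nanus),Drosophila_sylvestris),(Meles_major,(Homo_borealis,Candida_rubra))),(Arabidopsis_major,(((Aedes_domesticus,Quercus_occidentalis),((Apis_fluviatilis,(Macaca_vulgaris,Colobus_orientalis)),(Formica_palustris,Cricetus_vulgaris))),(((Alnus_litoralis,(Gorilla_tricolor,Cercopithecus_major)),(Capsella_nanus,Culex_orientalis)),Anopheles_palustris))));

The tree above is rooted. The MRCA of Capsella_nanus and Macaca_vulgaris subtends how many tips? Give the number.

The MRCA of Capsella_nanus and Macaca_vulgaris is the node subtending (((Aedes_domesticus,Quercus_occidentalis),((Apis_fluviatilis,(Macaca_vulgaris,Colobus_orientalis)),(Formica_palustris,Cricetus_vulgaris))),(((Alnus_litoralis,(Gorilla_tricolor,Cercopithecus_major)),(Capsella_nanus,Culex_orientalis)),Anopheles_palustris)).
That clade contains 13 terminal taxa: Aedes_domesticus, Alnus_litoralis, Anopheles_palustris, Apis_fluviatilis, Capsella_nanus, Cercopithecus_major, Colobus_orientalis, Cricetus_vulgaris, Culex_orientalis, Formica_palustris, Gorilla_tricolor, Macaca_vulgaris, Quercus_occidentalis.

13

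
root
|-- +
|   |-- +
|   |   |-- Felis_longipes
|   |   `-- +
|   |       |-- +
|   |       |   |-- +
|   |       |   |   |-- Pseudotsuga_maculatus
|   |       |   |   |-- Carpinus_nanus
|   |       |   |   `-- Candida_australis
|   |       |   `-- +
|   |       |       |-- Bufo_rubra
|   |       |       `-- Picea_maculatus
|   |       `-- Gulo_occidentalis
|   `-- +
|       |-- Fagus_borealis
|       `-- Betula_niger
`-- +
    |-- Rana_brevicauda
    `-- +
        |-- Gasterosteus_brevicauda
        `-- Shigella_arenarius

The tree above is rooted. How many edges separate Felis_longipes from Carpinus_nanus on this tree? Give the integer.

The MRCA of Felis_longipes and Carpinus_nanus is the node subtending (Felis_longipes,(((Pseudotsuga_maculatus,Carpinus_nanus,Candida_australis),(Bufo_rubra,Picea_maculatus)),Gulo_occidentalis)).
From Felis_longipes up to that node: 1 branch. From Carpinus_nanus up to the same node: 4 branches. Total: 1 + 4 = 5.

5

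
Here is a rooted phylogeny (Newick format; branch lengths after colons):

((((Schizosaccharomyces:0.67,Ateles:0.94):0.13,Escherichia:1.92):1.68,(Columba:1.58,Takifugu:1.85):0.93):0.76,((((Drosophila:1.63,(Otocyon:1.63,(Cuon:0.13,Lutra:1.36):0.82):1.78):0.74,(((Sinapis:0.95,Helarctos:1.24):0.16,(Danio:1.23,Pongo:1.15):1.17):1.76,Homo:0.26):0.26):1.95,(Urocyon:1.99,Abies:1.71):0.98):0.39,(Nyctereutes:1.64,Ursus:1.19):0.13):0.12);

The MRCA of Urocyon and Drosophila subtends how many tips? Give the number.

11

The MRCA of Urocyon and Drosophila is the node subtending (((Drosophila,(Otocyon,(Cuon,Lutra))),(((Sinapis,Helarctos),(Danio,Pongo)),Homo)),(Urocyon,Abies)).
That clade contains 11 terminal taxa: Abies, Cuon, Danio, Drosophila, Helarctos, Homo, Lutra, Otocyon, Pongo, Sinapis, Urocyon.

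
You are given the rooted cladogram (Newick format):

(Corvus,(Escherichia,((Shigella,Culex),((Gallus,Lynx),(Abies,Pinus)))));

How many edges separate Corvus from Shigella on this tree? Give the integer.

The MRCA of Corvus and Shigella is the root of the tree.
From Corvus up to that node: 1 branch. From Shigella up to the same node: 4 branches. Total: 1 + 4 = 5.

5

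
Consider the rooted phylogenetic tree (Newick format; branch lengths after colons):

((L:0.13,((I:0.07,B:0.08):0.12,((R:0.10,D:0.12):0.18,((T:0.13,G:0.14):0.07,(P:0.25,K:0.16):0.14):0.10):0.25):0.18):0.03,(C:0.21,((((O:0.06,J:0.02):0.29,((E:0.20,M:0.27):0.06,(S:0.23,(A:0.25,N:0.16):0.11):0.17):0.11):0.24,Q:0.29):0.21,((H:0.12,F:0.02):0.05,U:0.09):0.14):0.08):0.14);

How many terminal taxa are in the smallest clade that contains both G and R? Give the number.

6

The MRCA of G and R is the node subtending ((R,D),((T,G),(P,K))).
That clade contains 6 terminal taxa: D, G, K, P, R, T.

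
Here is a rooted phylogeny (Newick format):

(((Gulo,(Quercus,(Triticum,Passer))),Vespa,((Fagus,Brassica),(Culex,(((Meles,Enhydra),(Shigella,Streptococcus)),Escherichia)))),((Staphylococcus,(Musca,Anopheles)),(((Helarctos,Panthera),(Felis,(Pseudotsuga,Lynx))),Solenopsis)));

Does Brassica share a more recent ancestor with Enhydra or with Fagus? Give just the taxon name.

The MRCA of Brassica and Fagus subtends (Fagus,Brassica) (2 taxa).
The MRCA of Brassica and Enhydra subtends ((Fagus,Brassica),(Culex,(((Meles,Enhydra),(Shigella,Streptococcus)),Escherichia))) (8 taxa).
The first is nested inside the second, so Brassica shares a more recent common ancestor with Fagus.

Fagus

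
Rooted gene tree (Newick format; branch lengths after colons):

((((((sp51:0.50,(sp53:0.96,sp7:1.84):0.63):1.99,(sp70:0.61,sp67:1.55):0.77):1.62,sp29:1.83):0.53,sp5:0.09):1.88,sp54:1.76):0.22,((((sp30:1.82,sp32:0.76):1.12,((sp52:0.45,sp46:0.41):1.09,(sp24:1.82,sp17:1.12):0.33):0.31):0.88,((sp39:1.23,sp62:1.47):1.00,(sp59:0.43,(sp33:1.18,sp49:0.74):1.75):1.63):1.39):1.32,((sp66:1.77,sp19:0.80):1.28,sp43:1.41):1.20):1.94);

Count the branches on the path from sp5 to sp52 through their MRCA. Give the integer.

9

The MRCA of sp5 and sp52 is the root of the tree.
From sp5 up to that node: 3 branches. From sp52 up to the same node: 6 branches. Total: 3 + 6 = 9.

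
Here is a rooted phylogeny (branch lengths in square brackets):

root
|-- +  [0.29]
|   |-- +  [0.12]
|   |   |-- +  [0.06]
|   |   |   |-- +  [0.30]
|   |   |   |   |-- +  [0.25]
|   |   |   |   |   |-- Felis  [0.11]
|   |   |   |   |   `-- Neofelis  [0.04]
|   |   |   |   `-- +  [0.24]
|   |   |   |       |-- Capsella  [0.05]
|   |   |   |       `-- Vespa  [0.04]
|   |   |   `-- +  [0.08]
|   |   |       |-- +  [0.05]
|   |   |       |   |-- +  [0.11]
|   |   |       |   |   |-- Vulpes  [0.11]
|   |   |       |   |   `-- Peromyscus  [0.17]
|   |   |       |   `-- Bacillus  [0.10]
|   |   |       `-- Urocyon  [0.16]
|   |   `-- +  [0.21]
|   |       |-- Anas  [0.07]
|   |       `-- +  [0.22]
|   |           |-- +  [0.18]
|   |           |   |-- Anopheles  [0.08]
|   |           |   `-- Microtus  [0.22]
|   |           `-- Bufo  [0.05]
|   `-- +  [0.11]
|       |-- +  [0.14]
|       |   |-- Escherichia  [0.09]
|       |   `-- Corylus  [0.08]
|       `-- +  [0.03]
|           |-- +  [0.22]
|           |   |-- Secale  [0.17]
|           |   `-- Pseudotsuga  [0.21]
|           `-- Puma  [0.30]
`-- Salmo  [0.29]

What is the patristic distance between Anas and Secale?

The path runs Anas → … → MRCA → … → Secale; the MRCA is the node subtending (((((Felis,Neofelis),(Capsella,Vespa)),(((Vulpes,Peromyscus),Bacillus),Urocyon)),(Anas,((Anopheles,Microtus),Bufo))),((Escherichia,Corylus),((Secale,Pseudotsuga),Puma))).
Branch lengths along that path: 0.07 + 0.21 + 0.12 + 0.11 + 0.03 + 0.22 + 0.17 = 0.93.

0.93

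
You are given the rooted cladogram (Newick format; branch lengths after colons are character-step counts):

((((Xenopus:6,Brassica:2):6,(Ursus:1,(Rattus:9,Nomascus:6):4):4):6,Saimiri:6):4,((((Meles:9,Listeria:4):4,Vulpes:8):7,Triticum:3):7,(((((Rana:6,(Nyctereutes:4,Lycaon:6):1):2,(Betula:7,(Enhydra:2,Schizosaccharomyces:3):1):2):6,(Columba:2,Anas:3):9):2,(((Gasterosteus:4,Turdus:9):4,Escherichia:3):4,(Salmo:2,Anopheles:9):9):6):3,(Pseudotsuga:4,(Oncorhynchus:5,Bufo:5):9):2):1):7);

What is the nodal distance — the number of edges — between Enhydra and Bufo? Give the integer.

The MRCA of Enhydra and Bufo is the node subtending (((((Rana,(Nyctereutes,Lycaon)),(Betula,(Enhydra,Schizosaccharomyces))),(Columba,Anas)),(((Gasterosteus,Turdus),Escherichia),(Salmo,Anopheles))),(Pseudotsuga,(Oncorhynchus,Bufo))).
From Enhydra up to that node: 6 branches. From Bufo up to the same node: 3 branches. Total: 6 + 3 = 9.

9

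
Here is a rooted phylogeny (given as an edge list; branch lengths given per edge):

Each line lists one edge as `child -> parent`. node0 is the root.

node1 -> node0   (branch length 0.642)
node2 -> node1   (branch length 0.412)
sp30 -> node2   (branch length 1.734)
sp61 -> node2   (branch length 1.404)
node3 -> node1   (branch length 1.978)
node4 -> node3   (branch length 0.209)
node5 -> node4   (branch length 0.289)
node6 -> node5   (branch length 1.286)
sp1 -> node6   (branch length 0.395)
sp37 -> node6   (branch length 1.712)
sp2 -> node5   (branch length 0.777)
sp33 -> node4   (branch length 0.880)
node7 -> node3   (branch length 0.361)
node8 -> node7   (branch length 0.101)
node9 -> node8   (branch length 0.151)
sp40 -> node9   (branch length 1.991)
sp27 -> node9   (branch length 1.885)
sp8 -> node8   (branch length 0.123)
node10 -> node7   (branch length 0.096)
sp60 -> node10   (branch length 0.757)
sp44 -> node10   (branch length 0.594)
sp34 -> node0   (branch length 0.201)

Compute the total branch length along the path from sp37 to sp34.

6.317

The path runs sp37 → … → MRCA → … → sp34; the MRCA is the root of the tree.
Branch lengths along that path: 1.712 + 1.286 + 0.289 + 0.209 + 1.978 + 0.642 + 0.201 = 6.317.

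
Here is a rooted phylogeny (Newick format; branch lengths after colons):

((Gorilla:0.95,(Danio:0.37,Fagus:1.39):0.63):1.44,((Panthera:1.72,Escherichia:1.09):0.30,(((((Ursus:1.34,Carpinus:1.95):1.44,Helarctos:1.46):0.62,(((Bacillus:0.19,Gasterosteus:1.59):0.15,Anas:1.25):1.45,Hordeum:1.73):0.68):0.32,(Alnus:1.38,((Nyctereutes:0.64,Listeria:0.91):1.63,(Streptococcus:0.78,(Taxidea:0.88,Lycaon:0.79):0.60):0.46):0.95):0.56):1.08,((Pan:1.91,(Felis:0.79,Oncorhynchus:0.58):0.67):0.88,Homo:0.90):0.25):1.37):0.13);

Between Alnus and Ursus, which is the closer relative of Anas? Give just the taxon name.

The MRCA of Anas and Ursus subtends (((Ursus,Carpinus),Helarctos),(((Bacillus,Gasterosteus),Anas),Hordeum)) (7 taxa).
The MRCA of Anas and Alnus subtends ((((Ursus,Carpinus),Helarctos),(((Bacillus,Gasterosteus),Anas),Hordeum)),(Alnus,((Nyctereutes,Listeria),(Streptococcus,(Taxidea,Lycaon))))) (13 taxa).
The first is nested inside the second, so Anas shares a more recent common ancestor with Ursus.

Ursus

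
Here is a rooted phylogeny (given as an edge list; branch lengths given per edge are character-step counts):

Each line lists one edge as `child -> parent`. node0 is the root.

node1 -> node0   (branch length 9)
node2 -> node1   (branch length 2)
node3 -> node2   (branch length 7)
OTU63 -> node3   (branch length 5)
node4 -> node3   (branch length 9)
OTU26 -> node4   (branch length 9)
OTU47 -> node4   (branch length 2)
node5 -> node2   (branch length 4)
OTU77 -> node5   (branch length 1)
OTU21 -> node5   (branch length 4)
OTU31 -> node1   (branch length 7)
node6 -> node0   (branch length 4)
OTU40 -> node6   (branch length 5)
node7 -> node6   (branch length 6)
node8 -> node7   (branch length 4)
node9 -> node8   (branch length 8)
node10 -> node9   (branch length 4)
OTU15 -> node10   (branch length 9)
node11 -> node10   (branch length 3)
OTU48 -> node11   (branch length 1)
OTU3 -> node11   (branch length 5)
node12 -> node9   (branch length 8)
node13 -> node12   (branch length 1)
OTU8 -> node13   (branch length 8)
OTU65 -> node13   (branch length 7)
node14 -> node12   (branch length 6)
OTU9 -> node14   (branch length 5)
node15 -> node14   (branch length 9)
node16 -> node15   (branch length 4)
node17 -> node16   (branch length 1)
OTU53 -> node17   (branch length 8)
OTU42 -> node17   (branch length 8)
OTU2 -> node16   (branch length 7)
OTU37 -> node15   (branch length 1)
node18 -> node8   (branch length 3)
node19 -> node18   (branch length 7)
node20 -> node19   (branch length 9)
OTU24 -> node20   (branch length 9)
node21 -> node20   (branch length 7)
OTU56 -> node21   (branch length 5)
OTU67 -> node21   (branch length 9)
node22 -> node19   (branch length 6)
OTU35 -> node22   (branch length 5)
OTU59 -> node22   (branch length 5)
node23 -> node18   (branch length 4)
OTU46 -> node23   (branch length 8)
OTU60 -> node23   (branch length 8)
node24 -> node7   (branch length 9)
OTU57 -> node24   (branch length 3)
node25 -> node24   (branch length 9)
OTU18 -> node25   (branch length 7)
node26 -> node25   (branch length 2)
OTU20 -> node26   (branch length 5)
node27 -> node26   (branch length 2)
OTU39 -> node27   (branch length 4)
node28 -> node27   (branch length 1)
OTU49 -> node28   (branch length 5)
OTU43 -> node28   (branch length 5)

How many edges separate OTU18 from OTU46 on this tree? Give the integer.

7

The MRCA of OTU18 and OTU46 is the node subtending ((((OTU15,(OTU48,OTU3)),((OTU8,OTU65),(OTU9,(((OTU53,OTU42),OTU2),OTU37)))),(((OTU24,(OTU56,OTU67)),(OTU35,OTU59)),(OTU46,OTU60))),(OTU57,(OTU18,(OTU20,(OTU39,(OTU49,OTU43)))))).
From OTU18 up to that node: 3 branches. From OTU46 up to the same node: 4 branches. Total: 3 + 4 = 7.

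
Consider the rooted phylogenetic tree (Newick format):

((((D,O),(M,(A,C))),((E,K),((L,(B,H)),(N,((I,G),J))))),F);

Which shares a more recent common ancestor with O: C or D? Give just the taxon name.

D

The MRCA of O and D subtends (D,O) (2 taxa).
The MRCA of O and C subtends ((D,O),(M,(A,C))) (5 taxa).
The first is nested inside the second, so O shares a more recent common ancestor with D.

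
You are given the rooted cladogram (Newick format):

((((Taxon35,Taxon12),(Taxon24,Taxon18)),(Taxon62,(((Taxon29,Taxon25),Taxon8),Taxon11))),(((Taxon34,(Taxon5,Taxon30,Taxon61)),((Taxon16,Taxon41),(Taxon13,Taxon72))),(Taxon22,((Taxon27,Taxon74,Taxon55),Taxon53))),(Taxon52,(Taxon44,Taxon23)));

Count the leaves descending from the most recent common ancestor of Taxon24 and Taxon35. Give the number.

4

The MRCA of Taxon24 and Taxon35 is the node subtending ((Taxon35,Taxon12),(Taxon24,Taxon18)).
That clade contains 4 terminal taxa: Taxon12, Taxon18, Taxon24, Taxon35.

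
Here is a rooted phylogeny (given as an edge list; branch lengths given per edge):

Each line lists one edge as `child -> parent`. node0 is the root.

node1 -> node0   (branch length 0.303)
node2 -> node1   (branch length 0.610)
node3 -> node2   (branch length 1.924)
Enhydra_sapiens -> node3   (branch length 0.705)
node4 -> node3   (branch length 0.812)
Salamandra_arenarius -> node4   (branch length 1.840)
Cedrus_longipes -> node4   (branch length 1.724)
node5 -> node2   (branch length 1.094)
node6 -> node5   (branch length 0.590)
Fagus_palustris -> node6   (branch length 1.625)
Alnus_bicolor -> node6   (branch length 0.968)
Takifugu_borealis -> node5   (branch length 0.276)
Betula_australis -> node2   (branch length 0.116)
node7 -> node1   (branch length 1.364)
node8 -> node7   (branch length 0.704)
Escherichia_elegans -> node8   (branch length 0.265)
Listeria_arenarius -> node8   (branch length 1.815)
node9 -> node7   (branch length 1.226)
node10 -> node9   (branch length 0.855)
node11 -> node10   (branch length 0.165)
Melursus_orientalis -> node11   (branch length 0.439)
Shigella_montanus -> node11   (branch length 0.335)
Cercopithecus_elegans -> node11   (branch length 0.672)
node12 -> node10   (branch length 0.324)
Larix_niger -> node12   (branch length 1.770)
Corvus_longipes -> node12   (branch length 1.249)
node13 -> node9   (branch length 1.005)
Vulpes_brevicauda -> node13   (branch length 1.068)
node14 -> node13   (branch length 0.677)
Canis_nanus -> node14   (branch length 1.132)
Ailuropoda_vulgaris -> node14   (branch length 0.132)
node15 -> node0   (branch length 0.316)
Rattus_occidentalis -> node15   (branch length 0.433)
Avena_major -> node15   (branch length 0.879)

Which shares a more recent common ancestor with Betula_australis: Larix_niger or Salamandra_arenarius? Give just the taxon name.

Salamandra_arenarius

The MRCA of Betula_australis and Salamandra_arenarius subtends ((Enhydra_sapiens,(Salamandra_arenarius,Cedrus_longipes)),((Fagus_palustris,Alnus_bicolor),Takifugu_borealis),Betula_australis) (7 taxa).
The MRCA of Betula_australis and Larix_niger subtends (((Enhydra_sapiens,(Salamandra_arenarius,Cedrus_longipes)),((Fagus_palustris,Alnus_bicolor),Takifugu_borealis),Betula_australis),((Escherichia_elegans,Listeria_arenarius),(((Melursus_orientalis,Shigella_montanus,Cercopithecus_elegans),(Larix_niger,Corvus_longipes)),(Vulpes_brevicauda,(Canis_nanus,Ailuropoda_vulgaris))))) (17 taxa).
The first is nested inside the second, so Betula_australis shares a more recent common ancestor with Salamandra_arenarius.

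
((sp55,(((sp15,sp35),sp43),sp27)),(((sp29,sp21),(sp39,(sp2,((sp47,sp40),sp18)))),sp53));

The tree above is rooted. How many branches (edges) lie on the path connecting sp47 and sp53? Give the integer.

7

The MRCA of sp47 and sp53 is the node subtending (((sp29,sp21),(sp39,(sp2,((sp47,sp40),sp18)))),sp53).
From sp47 up to that node: 6 branches. From sp53 up to the same node: 1 branch. Total: 6 + 1 = 7.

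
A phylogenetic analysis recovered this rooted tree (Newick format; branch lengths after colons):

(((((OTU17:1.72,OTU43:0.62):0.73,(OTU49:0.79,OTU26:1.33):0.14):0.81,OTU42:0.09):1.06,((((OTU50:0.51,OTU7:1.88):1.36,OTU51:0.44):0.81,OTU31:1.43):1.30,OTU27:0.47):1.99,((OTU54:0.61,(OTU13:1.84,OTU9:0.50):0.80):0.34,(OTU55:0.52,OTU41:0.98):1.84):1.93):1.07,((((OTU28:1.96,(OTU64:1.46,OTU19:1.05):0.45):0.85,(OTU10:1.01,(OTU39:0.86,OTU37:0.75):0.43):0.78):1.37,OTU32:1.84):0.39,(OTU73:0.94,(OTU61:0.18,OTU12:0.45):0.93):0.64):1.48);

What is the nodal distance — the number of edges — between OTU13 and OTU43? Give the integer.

The MRCA of OTU13 and OTU43 is the node subtending ((((OTU17,OTU43),(OTU49,OTU26)),OTU42),((((OTU50,OTU7),OTU51),OTU31),OTU27),((OTU54,(OTU13,OTU9)),(OTU55,OTU41))).
From OTU13 up to that node: 4 branches. From OTU43 up to the same node: 4 branches. Total: 4 + 4 = 8.

8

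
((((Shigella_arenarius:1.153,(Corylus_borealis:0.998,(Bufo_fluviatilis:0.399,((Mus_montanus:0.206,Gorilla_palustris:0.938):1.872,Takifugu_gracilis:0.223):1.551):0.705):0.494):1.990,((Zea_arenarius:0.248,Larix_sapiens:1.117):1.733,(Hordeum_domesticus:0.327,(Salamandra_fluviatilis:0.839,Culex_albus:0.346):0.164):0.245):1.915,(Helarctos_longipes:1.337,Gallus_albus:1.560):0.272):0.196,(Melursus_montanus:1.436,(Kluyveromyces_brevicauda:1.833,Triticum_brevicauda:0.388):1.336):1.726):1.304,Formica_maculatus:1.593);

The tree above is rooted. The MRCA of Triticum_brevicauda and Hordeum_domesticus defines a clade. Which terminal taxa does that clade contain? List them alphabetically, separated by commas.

Bufo_fluviatilis, Corylus_borealis, Culex_albus, Gallus_albus, Gorilla_palustris, Helarctos_longipes, Hordeum_domesticus, Kluyveromyces_brevicauda, Larix_sapiens, Melursus_montanus, Mus_montanus, Salamandra_fluviatilis, Shigella_arenarius, Takifugu_gracilis, Triticum_brevicauda, Zea_arenarius

Tracing Triticum_brevicauda: it sits inside (Kluyveromyces_brevicauda,Triticum_brevicauda).
Tracing Hordeum_domesticus: it sits inside (Hordeum_domesticus,(Salamandra_fluviatilis,Culex_albus)).
The smallest clade enclosing both is (((Shigella_arenarius,(Corylus_borealis,(Bufo_fluviatilis,((Mus_montanus,Gorilla_palustris),Takifugu_gracilis)))),((Zea_arenarius,Larix_sapiens),(Hordeum_domesticus,(Salamandra_fluviatilis,Culex_albus))),(Helarctos_longipes,Gallus_albus)),(Melursus_montanus,(Kluyveromyces_brevicauda,Triticum_brevicauda))); the answer is its 16 terminal taxa in alphabetical order.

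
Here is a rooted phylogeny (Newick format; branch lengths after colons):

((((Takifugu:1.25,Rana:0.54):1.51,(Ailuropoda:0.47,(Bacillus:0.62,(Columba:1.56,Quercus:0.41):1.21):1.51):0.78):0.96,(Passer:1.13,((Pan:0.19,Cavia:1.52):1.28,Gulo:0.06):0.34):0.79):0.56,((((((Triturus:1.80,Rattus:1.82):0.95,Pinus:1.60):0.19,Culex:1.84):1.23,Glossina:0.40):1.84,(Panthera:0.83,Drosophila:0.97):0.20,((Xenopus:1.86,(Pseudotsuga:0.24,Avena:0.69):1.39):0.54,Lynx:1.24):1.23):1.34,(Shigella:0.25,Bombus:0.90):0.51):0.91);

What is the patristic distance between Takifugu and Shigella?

The path runs Takifugu → … → MRCA → … → Shigella; the MRCA is the root of the tree.
Branch lengths along that path: 1.25 + 1.51 + 0.96 + 0.56 + 0.91 + 0.51 + 0.25 = 5.95.

5.95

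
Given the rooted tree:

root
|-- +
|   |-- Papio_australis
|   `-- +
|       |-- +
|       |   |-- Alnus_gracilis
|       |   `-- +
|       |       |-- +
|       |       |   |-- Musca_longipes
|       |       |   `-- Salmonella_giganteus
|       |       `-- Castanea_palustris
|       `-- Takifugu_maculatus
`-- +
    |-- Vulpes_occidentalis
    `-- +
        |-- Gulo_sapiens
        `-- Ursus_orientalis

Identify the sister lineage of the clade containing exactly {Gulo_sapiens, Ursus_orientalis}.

The clade containing exactly {Gulo_sapiens, Ursus_orientalis} attaches to the tree at the node subtending (Vulpes_occidentalis,(Gulo_sapiens,Ursus_orientalis)).
The other lineage descending from that same node — the sister group — is the single tip Vulpes_occidentalis.

Vulpes_occidentalis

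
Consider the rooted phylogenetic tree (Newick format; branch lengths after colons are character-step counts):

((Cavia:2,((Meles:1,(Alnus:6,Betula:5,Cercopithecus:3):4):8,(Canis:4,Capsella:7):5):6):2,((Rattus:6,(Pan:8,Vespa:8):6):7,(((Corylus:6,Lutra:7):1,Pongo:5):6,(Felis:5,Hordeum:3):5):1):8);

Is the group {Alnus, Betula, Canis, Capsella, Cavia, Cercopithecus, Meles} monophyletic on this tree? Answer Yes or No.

Yes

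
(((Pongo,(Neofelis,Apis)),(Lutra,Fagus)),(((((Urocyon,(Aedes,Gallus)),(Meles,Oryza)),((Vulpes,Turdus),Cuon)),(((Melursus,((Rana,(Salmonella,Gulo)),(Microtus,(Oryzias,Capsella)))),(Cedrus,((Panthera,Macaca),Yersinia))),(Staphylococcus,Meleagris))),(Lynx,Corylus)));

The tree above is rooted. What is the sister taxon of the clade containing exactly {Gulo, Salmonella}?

Rana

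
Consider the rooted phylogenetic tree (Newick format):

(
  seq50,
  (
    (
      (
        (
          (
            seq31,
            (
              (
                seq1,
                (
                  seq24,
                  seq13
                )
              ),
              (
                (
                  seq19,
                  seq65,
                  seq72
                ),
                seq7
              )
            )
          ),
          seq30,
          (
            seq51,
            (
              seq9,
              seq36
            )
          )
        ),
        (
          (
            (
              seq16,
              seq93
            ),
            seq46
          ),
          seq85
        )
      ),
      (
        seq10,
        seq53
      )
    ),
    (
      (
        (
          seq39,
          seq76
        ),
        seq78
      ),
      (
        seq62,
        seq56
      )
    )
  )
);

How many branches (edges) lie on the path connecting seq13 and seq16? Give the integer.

10

The MRCA of seq13 and seq16 is the node subtending (((seq31,((seq1,(seq24,seq13)),((seq19,seq65,seq72),seq7))),seq30,(seq51,(seq9,seq36))),(((seq16,seq93),seq46),seq85)).
From seq13 up to that node: 6 branches. From seq16 up to the same node: 4 branches. Total: 6 + 4 = 10.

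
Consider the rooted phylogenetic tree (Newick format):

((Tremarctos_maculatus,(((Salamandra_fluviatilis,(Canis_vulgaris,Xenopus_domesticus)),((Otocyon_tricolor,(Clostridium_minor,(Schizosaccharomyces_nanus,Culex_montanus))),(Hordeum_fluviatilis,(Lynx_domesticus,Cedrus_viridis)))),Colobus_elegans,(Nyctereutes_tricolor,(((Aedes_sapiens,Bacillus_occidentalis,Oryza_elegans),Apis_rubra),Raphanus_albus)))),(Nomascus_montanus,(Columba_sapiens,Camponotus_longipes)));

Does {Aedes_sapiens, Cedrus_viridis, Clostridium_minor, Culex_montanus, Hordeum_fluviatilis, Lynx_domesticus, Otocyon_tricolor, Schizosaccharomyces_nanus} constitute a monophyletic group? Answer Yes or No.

No

The MRCA of the listed taxa subtends (((Salamandra_fluviatilis,(Canis_vulgaris,Xenopus_domesticus)),((Otocyon_tricolor,(Clostridium_minor,(Schizosaccharomyces_nanus,Culex_montanus))),(Hordeum_fluviatilis,(Lynx_domesticus,Cedrus_viridis)))),Colobus_elegans,(Nyctereutes_tricolor,(((Aedes_sapiens,Bacillus_occidentalis,Oryza_elegans),Apis_rubra),Raphanus_albus))).
That clade also contains Apis_rubra, Bacillus_occidentalis, Canis_vulgaris, Colobus_elegans, Nyctereutes_tricolor, Oryza_elegans, Raphanus_albus, Salamandra_fluviatilis, Xenopus_domesticus, which are not in the proposed group, so the group is not monophyletic.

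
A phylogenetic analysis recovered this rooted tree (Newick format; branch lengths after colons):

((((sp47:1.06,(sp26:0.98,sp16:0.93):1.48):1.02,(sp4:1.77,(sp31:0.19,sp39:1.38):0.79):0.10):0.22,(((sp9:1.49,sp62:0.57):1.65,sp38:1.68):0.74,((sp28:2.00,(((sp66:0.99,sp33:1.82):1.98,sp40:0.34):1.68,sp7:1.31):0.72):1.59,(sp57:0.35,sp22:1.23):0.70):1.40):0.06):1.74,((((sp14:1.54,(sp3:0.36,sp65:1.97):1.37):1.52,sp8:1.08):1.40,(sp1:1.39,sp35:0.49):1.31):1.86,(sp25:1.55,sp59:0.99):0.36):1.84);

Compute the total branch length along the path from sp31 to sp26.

4.56

The path runs sp31 → … → MRCA → … → sp26; the MRCA is the node subtending ((sp47,(sp26,sp16)),(sp4,(sp31,sp39))).
Branch lengths along that path: 0.19 + 0.79 + 0.10 + 1.02 + 1.48 + 0.98 = 4.56.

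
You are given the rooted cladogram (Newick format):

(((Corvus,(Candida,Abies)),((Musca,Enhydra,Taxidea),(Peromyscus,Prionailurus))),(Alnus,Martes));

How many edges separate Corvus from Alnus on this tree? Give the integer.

5

The MRCA of Corvus and Alnus is the root of the tree.
From Corvus up to that node: 3 branches. From Alnus up to the same node: 2 branches. Total: 3 + 2 = 5.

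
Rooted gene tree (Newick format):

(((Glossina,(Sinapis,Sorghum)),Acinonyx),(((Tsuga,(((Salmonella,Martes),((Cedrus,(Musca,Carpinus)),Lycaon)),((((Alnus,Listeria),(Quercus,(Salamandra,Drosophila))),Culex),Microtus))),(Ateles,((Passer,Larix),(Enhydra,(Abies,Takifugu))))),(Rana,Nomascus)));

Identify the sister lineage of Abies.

Takifugu

Abies attaches to the tree at the node subtending (Abies,Takifugu).
The other lineage descending from that same node — the sister group — is the single tip Takifugu.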